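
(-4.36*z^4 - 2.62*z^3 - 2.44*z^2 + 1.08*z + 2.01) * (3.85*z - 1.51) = -16.786*z^5 - 3.5034*z^4 - 5.4378*z^3 + 7.8424*z^2 + 6.1077*z - 3.0351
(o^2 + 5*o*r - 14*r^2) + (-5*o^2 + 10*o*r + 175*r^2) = -4*o^2 + 15*o*r + 161*r^2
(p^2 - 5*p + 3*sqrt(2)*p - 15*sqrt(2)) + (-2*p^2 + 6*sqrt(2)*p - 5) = -p^2 - 5*p + 9*sqrt(2)*p - 15*sqrt(2) - 5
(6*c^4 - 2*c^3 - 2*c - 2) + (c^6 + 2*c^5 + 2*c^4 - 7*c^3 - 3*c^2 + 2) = c^6 + 2*c^5 + 8*c^4 - 9*c^3 - 3*c^2 - 2*c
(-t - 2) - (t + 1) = -2*t - 3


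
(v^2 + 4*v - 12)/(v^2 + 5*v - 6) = (v - 2)/(v - 1)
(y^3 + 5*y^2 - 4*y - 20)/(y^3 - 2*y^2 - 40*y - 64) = (y^2 + 3*y - 10)/(y^2 - 4*y - 32)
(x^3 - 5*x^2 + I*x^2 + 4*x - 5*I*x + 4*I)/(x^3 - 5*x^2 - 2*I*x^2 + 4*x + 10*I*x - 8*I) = (x + I)/(x - 2*I)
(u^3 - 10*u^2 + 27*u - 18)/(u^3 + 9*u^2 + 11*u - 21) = (u^2 - 9*u + 18)/(u^2 + 10*u + 21)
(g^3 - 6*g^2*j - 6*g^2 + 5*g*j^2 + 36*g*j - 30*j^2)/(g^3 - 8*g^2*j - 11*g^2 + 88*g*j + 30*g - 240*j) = (g^2 - 6*g*j + 5*j^2)/(g^2 - 8*g*j - 5*g + 40*j)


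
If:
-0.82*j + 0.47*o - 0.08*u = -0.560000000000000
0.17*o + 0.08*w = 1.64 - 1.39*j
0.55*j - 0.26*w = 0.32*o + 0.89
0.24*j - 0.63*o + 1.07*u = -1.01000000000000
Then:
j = 1.19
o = 0.76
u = -0.76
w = -1.83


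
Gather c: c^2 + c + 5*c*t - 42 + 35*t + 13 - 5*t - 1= c^2 + c*(5*t + 1) + 30*t - 30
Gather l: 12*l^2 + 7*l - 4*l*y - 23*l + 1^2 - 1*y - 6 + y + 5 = 12*l^2 + l*(-4*y - 16)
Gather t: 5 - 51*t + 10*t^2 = 10*t^2 - 51*t + 5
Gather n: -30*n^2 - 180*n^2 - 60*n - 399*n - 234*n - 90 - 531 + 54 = -210*n^2 - 693*n - 567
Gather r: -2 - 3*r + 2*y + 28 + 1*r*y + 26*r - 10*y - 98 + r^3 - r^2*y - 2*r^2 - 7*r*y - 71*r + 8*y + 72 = r^3 + r^2*(-y - 2) + r*(-6*y - 48)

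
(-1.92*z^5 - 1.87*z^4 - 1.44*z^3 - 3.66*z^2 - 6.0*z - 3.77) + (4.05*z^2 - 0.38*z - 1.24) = -1.92*z^5 - 1.87*z^4 - 1.44*z^3 + 0.39*z^2 - 6.38*z - 5.01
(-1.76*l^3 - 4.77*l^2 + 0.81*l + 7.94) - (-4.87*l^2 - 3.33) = -1.76*l^3 + 0.100000000000001*l^2 + 0.81*l + 11.27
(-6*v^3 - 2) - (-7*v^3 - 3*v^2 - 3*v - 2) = v^3 + 3*v^2 + 3*v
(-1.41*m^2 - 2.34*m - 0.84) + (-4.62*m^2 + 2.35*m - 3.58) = -6.03*m^2 + 0.0100000000000002*m - 4.42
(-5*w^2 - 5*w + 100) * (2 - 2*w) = 10*w^3 - 210*w + 200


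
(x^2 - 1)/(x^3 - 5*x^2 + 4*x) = (x + 1)/(x*(x - 4))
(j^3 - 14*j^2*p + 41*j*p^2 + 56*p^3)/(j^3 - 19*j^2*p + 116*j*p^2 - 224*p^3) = (-j - p)/(-j + 4*p)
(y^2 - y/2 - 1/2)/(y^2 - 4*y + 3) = (y + 1/2)/(y - 3)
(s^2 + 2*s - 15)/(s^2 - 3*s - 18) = (-s^2 - 2*s + 15)/(-s^2 + 3*s + 18)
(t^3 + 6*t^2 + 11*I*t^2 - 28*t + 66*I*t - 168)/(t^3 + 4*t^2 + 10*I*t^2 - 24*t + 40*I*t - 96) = (t^2 + t*(6 + 7*I) + 42*I)/(t^2 + t*(4 + 6*I) + 24*I)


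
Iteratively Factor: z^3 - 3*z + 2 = (z - 1)*(z^2 + z - 2) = (z - 1)^2*(z + 2)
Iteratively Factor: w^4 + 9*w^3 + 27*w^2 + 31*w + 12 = (w + 4)*(w^3 + 5*w^2 + 7*w + 3) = (w + 1)*(w + 4)*(w^2 + 4*w + 3) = (w + 1)*(w + 3)*(w + 4)*(w + 1)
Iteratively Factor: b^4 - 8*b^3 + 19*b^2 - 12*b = (b)*(b^3 - 8*b^2 + 19*b - 12) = b*(b - 1)*(b^2 - 7*b + 12) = b*(b - 3)*(b - 1)*(b - 4)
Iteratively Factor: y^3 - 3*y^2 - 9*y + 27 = (y - 3)*(y^2 - 9) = (y - 3)*(y + 3)*(y - 3)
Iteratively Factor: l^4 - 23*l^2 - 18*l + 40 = (l + 4)*(l^3 - 4*l^2 - 7*l + 10) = (l + 2)*(l + 4)*(l^2 - 6*l + 5) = (l - 5)*(l + 2)*(l + 4)*(l - 1)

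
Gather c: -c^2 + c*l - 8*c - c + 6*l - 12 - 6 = -c^2 + c*(l - 9) + 6*l - 18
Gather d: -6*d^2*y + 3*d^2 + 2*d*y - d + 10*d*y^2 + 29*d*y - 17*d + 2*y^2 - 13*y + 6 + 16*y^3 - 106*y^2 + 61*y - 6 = d^2*(3 - 6*y) + d*(10*y^2 + 31*y - 18) + 16*y^3 - 104*y^2 + 48*y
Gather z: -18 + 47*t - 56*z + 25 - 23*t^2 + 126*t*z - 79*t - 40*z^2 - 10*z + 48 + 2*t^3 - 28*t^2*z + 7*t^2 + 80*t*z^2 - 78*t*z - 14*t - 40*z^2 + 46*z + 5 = 2*t^3 - 16*t^2 - 46*t + z^2*(80*t - 80) + z*(-28*t^2 + 48*t - 20) + 60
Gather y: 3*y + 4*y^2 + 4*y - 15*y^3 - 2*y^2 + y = -15*y^3 + 2*y^2 + 8*y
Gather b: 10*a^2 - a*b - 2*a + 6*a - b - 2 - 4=10*a^2 + 4*a + b*(-a - 1) - 6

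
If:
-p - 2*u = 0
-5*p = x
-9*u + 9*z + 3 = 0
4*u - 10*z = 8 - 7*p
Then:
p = 7/15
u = -7/30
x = -7/3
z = -17/30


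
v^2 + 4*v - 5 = (v - 1)*(v + 5)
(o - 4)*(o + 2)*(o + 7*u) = o^3 + 7*o^2*u - 2*o^2 - 14*o*u - 8*o - 56*u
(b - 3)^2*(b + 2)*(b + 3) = b^4 - b^3 - 15*b^2 + 9*b + 54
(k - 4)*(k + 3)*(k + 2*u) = k^3 + 2*k^2*u - k^2 - 2*k*u - 12*k - 24*u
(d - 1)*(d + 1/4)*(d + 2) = d^3 + 5*d^2/4 - 7*d/4 - 1/2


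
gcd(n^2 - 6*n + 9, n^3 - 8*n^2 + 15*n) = n - 3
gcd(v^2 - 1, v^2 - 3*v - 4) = v + 1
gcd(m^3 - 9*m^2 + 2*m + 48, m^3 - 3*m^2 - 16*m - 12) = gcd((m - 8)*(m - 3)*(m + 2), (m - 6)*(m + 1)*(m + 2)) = m + 2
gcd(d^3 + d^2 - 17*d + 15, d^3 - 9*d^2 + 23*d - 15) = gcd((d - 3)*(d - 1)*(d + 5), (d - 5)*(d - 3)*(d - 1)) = d^2 - 4*d + 3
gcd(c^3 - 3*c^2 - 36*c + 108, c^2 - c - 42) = c + 6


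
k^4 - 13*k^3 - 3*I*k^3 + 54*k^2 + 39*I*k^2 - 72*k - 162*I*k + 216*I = (k - 6)*(k - 4)*(k - 3)*(k - 3*I)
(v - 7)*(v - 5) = v^2 - 12*v + 35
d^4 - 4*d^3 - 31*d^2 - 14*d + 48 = (d - 8)*(d - 1)*(d + 2)*(d + 3)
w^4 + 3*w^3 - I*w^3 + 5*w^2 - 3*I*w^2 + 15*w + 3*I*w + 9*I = (w + 3)*(w - 3*I)*(w + I)^2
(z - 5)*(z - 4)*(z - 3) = z^3 - 12*z^2 + 47*z - 60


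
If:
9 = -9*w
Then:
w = -1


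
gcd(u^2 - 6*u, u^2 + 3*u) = u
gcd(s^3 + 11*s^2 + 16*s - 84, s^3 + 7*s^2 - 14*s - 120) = s + 6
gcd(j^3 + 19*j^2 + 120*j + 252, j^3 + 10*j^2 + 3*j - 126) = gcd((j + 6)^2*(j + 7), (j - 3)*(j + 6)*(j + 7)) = j^2 + 13*j + 42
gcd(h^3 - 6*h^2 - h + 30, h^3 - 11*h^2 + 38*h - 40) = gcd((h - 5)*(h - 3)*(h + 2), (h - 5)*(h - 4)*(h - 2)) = h - 5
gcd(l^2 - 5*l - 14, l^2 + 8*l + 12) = l + 2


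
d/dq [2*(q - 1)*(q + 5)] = 4*q + 8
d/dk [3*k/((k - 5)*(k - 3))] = 3*(15 - k^2)/(k^4 - 16*k^3 + 94*k^2 - 240*k + 225)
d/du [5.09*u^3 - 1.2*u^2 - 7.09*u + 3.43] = 15.27*u^2 - 2.4*u - 7.09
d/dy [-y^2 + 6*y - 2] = 6 - 2*y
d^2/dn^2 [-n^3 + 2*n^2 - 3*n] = 4 - 6*n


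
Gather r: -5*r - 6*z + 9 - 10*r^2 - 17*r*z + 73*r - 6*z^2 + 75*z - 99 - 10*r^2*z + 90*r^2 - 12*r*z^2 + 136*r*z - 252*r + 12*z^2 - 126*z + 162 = r^2*(80 - 10*z) + r*(-12*z^2 + 119*z - 184) + 6*z^2 - 57*z + 72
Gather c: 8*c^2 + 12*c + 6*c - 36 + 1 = 8*c^2 + 18*c - 35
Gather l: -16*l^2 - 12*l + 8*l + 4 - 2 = -16*l^2 - 4*l + 2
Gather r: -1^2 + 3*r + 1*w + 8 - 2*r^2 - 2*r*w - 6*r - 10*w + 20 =-2*r^2 + r*(-2*w - 3) - 9*w + 27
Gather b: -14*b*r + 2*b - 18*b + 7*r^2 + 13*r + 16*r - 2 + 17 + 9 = b*(-14*r - 16) + 7*r^2 + 29*r + 24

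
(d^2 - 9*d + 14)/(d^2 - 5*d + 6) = (d - 7)/(d - 3)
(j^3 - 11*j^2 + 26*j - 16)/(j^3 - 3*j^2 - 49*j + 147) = (j^3 - 11*j^2 + 26*j - 16)/(j^3 - 3*j^2 - 49*j + 147)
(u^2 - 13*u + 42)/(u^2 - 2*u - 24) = (u - 7)/(u + 4)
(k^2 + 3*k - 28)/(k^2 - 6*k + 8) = (k + 7)/(k - 2)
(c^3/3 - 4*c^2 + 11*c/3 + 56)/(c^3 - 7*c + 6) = (c^2 - 15*c + 56)/(3*(c^2 - 3*c + 2))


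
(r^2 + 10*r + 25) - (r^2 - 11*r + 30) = 21*r - 5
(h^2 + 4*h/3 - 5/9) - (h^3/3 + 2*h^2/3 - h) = -h^3/3 + h^2/3 + 7*h/3 - 5/9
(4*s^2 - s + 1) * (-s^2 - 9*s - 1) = -4*s^4 - 35*s^3 + 4*s^2 - 8*s - 1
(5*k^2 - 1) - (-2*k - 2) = 5*k^2 + 2*k + 1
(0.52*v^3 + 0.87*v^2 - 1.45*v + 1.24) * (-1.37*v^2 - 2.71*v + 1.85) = -0.7124*v^5 - 2.6011*v^4 + 0.5908*v^3 + 3.8402*v^2 - 6.0429*v + 2.294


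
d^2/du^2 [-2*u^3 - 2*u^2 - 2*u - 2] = -12*u - 4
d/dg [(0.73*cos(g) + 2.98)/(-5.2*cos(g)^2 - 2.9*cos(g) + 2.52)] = (3.796*sin(g)^2 - 30.992*cos(g) - 14.2776)*sin(g)/(5.2*cos(g)^2 + 2.9*cos(g) - 2.52)^2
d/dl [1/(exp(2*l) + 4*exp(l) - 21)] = 2*(-exp(l) - 2)*exp(l)/(exp(2*l) + 4*exp(l) - 21)^2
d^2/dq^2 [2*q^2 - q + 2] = 4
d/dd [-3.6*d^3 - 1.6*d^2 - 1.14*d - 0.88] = -10.8*d^2 - 3.2*d - 1.14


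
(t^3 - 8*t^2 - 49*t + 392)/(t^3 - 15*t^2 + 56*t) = (t + 7)/t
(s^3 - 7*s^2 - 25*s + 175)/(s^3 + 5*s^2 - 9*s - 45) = (s^2 - 12*s + 35)/(s^2 - 9)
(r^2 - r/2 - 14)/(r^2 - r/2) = (2*r^2 - r - 28)/(r*(2*r - 1))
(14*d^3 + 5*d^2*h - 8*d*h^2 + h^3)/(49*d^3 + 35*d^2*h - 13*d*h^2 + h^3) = (2*d - h)/(7*d - h)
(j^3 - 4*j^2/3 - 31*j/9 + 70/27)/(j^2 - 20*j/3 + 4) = (9*j^2 - 6*j - 35)/(9*(j - 6))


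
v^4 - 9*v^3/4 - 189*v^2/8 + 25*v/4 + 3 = (v - 6)*(v - 1/2)*(v + 1/4)*(v + 4)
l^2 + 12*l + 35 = (l + 5)*(l + 7)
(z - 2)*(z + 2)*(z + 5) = z^3 + 5*z^2 - 4*z - 20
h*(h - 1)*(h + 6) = h^3 + 5*h^2 - 6*h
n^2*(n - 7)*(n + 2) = n^4 - 5*n^3 - 14*n^2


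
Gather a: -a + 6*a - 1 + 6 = 5*a + 5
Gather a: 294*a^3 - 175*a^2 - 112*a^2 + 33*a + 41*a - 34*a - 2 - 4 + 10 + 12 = 294*a^3 - 287*a^2 + 40*a + 16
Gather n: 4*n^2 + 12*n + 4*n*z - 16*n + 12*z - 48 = 4*n^2 + n*(4*z - 4) + 12*z - 48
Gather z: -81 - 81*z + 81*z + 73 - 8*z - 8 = -8*z - 16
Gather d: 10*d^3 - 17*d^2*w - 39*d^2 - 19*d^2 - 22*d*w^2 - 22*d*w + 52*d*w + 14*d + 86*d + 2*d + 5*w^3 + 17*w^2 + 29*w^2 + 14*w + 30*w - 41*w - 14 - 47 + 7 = 10*d^3 + d^2*(-17*w - 58) + d*(-22*w^2 + 30*w + 102) + 5*w^3 + 46*w^2 + 3*w - 54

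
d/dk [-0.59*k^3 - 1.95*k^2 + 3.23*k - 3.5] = -1.77*k^2 - 3.9*k + 3.23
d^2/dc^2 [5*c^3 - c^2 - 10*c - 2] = 30*c - 2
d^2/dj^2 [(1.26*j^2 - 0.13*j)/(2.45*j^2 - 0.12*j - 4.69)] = (7.105427357601e-15*j^4 - 0.81977*j^3 + 86.86818*j^2 - 8.96259*j + 55.5765)/(14.706125*j^6 - 2.1609*j^5 - 84.349335*j^4 + 8.271432*j^3 + 161.468727*j^2 - 7.918596*j - 103.161709)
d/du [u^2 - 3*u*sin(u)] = -3*u*cos(u) + 2*u - 3*sin(u)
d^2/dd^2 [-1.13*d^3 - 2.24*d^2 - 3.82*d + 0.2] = -6.78*d - 4.48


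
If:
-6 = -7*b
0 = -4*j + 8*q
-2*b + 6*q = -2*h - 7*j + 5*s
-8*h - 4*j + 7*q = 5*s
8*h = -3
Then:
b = 6/7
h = -3/8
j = 51/98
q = 51/196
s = 537/980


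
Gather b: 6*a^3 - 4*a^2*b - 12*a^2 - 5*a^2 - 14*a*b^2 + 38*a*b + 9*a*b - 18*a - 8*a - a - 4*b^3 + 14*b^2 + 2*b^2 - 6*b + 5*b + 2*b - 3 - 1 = 6*a^3 - 17*a^2 - 27*a - 4*b^3 + b^2*(16 - 14*a) + b*(-4*a^2 + 47*a + 1) - 4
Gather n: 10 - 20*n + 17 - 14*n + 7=34 - 34*n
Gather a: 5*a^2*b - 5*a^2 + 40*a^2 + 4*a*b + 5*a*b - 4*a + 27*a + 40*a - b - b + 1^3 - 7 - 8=a^2*(5*b + 35) + a*(9*b + 63) - 2*b - 14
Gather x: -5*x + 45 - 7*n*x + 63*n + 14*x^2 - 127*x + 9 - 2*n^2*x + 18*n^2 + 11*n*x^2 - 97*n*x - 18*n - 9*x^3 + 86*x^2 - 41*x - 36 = 18*n^2 + 45*n - 9*x^3 + x^2*(11*n + 100) + x*(-2*n^2 - 104*n - 173) + 18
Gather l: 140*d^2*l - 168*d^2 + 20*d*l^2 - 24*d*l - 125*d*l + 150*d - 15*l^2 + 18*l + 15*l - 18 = -168*d^2 + 150*d + l^2*(20*d - 15) + l*(140*d^2 - 149*d + 33) - 18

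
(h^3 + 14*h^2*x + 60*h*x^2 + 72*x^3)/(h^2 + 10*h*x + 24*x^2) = (h^2 + 8*h*x + 12*x^2)/(h + 4*x)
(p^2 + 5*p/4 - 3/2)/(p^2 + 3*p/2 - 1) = (4*p - 3)/(2*(2*p - 1))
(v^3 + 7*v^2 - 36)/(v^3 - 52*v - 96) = (v^2 + v - 6)/(v^2 - 6*v - 16)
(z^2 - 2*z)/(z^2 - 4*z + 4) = z/(z - 2)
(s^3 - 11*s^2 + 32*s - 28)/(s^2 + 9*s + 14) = (s^3 - 11*s^2 + 32*s - 28)/(s^2 + 9*s + 14)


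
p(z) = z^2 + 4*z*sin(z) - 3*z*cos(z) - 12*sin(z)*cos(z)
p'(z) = 3*z*sin(z) + 4*z*cos(z) + 2*z + 12*sin(z)^2 + 4*sin(z) - 12*cos(z)^2 - 3*cos(z)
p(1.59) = 9.21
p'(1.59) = 23.88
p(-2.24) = 2.04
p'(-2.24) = 7.84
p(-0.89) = 11.11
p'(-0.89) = -4.45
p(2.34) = 23.08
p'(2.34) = 8.56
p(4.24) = 3.80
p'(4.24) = -5.73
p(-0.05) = 0.76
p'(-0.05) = -15.43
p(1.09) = -1.38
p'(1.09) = 16.12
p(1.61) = 9.69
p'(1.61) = 23.87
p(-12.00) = 143.19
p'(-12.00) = -89.30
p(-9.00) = 66.73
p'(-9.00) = 19.09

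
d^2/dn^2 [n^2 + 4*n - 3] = 2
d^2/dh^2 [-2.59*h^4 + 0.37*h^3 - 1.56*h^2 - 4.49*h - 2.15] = -31.08*h^2 + 2.22*h - 3.12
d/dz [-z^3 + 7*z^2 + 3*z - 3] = -3*z^2 + 14*z + 3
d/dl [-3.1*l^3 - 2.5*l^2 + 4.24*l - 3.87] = -9.3*l^2 - 5.0*l + 4.24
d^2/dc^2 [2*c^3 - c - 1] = 12*c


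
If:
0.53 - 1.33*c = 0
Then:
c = 0.40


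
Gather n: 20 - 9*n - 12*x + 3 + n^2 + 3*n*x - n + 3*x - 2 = n^2 + n*(3*x - 10) - 9*x + 21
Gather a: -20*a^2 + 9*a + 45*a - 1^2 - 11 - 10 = -20*a^2 + 54*a - 22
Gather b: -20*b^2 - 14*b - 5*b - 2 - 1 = -20*b^2 - 19*b - 3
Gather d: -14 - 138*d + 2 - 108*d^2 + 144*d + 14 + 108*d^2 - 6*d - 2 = 0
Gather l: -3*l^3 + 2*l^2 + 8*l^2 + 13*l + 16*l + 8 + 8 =-3*l^3 + 10*l^2 + 29*l + 16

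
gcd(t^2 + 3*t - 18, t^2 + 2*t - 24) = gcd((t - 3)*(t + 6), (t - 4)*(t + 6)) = t + 6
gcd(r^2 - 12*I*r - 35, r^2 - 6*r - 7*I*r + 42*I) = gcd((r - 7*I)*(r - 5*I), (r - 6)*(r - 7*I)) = r - 7*I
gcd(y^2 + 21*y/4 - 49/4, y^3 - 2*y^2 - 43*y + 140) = y + 7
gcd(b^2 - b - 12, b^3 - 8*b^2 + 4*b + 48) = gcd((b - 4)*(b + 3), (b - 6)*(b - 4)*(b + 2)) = b - 4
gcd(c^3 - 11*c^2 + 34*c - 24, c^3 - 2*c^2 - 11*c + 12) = c^2 - 5*c + 4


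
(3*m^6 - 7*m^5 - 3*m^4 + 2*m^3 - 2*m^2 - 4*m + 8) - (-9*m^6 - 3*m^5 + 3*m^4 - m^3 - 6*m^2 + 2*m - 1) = 12*m^6 - 4*m^5 - 6*m^4 + 3*m^3 + 4*m^2 - 6*m + 9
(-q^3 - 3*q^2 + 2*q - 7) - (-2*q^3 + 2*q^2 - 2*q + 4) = q^3 - 5*q^2 + 4*q - 11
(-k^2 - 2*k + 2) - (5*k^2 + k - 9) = -6*k^2 - 3*k + 11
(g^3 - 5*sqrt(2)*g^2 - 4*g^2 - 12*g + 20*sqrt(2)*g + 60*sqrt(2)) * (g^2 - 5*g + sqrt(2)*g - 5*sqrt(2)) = g^5 - 9*g^4 - 4*sqrt(2)*g^4 - 2*g^3 + 36*sqrt(2)*g^3 - 32*sqrt(2)*g^2 + 150*g^2 - 240*sqrt(2)*g - 80*g - 600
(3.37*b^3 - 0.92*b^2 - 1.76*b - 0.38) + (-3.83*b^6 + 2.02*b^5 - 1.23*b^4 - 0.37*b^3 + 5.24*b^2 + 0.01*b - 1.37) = -3.83*b^6 + 2.02*b^5 - 1.23*b^4 + 3.0*b^3 + 4.32*b^2 - 1.75*b - 1.75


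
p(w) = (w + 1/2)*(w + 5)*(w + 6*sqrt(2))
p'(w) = (w + 1/2)*(w + 5) + (w + 1/2)*(w + 6*sqrt(2)) + (w + 5)*(w + 6*sqrt(2))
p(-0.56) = -2.11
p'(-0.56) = 34.45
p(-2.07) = -29.51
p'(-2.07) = 4.12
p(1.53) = 132.76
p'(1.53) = 98.99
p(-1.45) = -23.73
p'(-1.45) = 14.92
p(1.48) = 127.86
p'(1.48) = 97.14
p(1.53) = 132.76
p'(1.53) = 98.99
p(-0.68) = -6.07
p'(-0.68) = 31.54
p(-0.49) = 0.36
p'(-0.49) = 36.18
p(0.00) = 21.21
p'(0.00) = 49.17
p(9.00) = 2325.54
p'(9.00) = 543.90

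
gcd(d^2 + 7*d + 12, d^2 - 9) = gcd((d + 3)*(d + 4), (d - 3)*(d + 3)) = d + 3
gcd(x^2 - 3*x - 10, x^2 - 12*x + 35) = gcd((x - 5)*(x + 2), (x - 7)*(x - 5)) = x - 5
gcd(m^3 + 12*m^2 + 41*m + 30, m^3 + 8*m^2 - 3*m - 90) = m^2 + 11*m + 30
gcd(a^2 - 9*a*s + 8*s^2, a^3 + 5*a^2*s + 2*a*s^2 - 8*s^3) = -a + s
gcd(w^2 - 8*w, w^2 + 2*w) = w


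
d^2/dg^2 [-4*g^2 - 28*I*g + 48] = -8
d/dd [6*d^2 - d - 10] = 12*d - 1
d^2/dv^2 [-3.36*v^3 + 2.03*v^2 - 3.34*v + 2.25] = 4.06 - 20.16*v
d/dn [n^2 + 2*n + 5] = 2*n + 2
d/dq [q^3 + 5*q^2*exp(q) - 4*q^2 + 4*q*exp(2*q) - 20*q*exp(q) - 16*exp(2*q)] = 5*q^2*exp(q) + 3*q^2 + 8*q*exp(2*q) - 10*q*exp(q) - 8*q - 28*exp(2*q) - 20*exp(q)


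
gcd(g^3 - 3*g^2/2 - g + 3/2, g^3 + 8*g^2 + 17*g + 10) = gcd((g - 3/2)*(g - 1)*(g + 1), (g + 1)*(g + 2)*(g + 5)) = g + 1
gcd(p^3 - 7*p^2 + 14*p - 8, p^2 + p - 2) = p - 1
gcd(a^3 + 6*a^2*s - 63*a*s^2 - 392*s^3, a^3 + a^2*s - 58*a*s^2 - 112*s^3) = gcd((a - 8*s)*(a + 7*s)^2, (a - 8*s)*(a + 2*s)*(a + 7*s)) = -a^2 + a*s + 56*s^2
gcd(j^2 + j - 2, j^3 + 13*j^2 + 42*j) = 1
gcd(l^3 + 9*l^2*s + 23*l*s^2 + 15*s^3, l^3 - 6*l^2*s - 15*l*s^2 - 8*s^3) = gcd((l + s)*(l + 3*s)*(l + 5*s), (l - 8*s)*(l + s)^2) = l + s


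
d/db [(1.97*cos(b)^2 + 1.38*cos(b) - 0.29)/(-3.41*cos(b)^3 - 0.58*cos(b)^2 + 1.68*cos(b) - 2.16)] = (-6.7177*cos(b)^4 - 9.4116*cos(b)^3 - 1.1433*cos(b)^2 + 8.8468*cos(b) + 2.4936)*sin(b)/(11.6281*cos(b)^6 + 3.9556*cos(b)^5 - 11.1212*cos(b)^4 + 12.7824*cos(b)^3 + 5.328*cos(b)^2 - 7.2576*cos(b) + 4.6656)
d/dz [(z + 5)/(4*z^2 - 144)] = (z^2 - 2*z*(z + 5) - 36)/(4*(z^2 - 36)^2)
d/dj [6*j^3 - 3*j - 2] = 18*j^2 - 3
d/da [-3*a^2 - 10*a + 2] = -6*a - 10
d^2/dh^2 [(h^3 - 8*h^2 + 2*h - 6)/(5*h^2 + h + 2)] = 6*(27*h^3 - 68*h^2 - 46*h + 6)/(125*h^6 + 75*h^5 + 165*h^4 + 61*h^3 + 66*h^2 + 12*h + 8)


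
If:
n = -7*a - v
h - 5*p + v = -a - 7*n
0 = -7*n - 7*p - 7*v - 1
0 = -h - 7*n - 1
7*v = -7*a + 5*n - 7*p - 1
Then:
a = -24/3493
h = -485/499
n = -2/499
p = -667/3493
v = 26/499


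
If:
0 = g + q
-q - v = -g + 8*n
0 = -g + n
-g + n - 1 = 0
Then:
No Solution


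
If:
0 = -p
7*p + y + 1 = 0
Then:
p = 0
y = -1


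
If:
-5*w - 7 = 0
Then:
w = -7/5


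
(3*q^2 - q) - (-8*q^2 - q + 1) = 11*q^2 - 1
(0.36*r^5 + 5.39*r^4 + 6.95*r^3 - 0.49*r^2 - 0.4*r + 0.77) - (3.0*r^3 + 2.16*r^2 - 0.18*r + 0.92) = 0.36*r^5 + 5.39*r^4 + 3.95*r^3 - 2.65*r^2 - 0.22*r - 0.15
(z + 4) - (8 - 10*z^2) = 10*z^2 + z - 4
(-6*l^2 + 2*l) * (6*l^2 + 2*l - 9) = -36*l^4 + 58*l^2 - 18*l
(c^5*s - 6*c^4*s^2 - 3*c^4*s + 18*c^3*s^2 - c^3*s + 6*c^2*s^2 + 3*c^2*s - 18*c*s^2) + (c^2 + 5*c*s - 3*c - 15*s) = c^5*s - 6*c^4*s^2 - 3*c^4*s + 18*c^3*s^2 - c^3*s + 6*c^2*s^2 + 3*c^2*s + c^2 - 18*c*s^2 + 5*c*s - 3*c - 15*s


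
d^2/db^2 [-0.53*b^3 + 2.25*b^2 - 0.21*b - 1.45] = 4.5 - 3.18*b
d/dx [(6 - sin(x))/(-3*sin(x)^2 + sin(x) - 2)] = (-3*sin(x)^2 + 36*sin(x) - 4)*cos(x)/(3*sin(x)^2 - sin(x) + 2)^2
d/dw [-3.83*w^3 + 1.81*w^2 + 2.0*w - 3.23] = -11.49*w^2 + 3.62*w + 2.0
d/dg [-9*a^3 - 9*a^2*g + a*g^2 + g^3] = -9*a^2 + 2*a*g + 3*g^2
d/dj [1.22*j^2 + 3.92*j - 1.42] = 2.44*j + 3.92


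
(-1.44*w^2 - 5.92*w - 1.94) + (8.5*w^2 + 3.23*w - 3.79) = 7.06*w^2 - 2.69*w - 5.73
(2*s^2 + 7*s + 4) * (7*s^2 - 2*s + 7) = 14*s^4 + 45*s^3 + 28*s^2 + 41*s + 28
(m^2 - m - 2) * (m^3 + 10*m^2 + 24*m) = m^5 + 9*m^4 + 12*m^3 - 44*m^2 - 48*m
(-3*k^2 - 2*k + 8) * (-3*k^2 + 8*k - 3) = 9*k^4 - 18*k^3 - 31*k^2 + 70*k - 24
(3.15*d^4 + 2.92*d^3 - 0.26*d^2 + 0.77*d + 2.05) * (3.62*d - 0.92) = 11.403*d^5 + 7.6724*d^4 - 3.6276*d^3 + 3.0266*d^2 + 6.7126*d - 1.886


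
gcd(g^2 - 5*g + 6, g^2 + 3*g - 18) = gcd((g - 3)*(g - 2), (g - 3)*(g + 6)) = g - 3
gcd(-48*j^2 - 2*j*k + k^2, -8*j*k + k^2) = 8*j - k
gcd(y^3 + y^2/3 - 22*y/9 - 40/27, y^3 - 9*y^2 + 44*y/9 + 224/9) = y + 4/3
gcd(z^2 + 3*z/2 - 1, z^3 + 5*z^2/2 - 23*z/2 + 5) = z - 1/2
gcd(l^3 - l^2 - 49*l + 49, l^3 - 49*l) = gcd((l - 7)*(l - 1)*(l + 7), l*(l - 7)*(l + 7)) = l^2 - 49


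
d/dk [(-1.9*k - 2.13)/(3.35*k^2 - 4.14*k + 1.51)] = (6.365*k^2 + 14.271*k - 11.6872)/(11.2225*k^4 - 27.738*k^3 + 27.2566*k^2 - 12.5028*k + 2.2801)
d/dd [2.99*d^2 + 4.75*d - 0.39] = 5.98*d + 4.75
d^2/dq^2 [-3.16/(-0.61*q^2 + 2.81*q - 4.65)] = (-2.351672*q^2 + 10.833112*q + 3.16*(1.22*q - 2.81)*(2.44*q - 5.62) - 17.92668)/(0.61*q^2 - 2.81*q + 4.65)^3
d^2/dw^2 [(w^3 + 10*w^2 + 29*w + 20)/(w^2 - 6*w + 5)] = 120*(2*w^3 - 3*w^2 - 12*w + 29)/(w^6 - 18*w^5 + 123*w^4 - 396*w^3 + 615*w^2 - 450*w + 125)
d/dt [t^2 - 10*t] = 2*t - 10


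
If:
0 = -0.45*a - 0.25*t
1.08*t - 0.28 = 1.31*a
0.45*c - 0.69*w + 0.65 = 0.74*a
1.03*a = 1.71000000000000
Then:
No Solution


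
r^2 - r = r*(r - 1)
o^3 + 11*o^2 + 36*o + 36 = (o + 2)*(o + 3)*(o + 6)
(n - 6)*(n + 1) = n^2 - 5*n - 6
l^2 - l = l*(l - 1)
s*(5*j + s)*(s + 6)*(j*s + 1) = 5*j^2*s^3 + 30*j^2*s^2 + j*s^4 + 6*j*s^3 + 5*j*s^2 + 30*j*s + s^3 + 6*s^2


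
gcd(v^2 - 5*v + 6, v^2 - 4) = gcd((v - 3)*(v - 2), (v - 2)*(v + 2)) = v - 2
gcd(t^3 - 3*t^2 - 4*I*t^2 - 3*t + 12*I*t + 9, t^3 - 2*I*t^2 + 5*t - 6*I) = t^2 - 4*I*t - 3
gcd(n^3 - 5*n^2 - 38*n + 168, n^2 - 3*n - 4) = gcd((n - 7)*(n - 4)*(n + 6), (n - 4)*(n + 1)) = n - 4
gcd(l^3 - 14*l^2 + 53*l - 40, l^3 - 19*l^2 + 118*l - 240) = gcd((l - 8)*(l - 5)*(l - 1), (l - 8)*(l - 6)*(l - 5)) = l^2 - 13*l + 40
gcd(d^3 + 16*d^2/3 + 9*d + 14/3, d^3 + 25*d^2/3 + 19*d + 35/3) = d^2 + 10*d/3 + 7/3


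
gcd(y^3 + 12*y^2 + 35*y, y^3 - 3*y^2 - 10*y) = y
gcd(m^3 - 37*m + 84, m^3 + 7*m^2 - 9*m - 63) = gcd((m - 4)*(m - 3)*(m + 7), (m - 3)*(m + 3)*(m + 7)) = m^2 + 4*m - 21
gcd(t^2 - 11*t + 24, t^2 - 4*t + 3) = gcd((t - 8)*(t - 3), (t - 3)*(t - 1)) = t - 3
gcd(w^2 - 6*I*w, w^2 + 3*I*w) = w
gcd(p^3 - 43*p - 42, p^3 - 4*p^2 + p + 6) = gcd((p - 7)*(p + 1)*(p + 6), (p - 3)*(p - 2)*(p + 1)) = p + 1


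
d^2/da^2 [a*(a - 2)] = 2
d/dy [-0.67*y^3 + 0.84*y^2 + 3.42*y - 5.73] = -2.01*y^2 + 1.68*y + 3.42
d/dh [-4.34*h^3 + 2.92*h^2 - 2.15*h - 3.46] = -13.02*h^2 + 5.84*h - 2.15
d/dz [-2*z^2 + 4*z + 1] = 4 - 4*z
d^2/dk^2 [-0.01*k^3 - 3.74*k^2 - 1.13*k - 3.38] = -0.06*k - 7.48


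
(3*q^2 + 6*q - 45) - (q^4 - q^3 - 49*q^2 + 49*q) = -q^4 + q^3 + 52*q^2 - 43*q - 45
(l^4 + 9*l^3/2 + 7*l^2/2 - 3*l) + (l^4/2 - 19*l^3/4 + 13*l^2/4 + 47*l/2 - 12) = 3*l^4/2 - l^3/4 + 27*l^2/4 + 41*l/2 - 12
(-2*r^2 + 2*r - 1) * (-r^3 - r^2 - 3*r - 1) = 2*r^5 + 5*r^3 - 3*r^2 + r + 1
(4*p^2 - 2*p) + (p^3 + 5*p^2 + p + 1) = p^3 + 9*p^2 - p + 1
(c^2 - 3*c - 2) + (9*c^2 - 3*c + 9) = 10*c^2 - 6*c + 7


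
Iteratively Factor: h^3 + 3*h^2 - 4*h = (h - 1)*(h^2 + 4*h) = h*(h - 1)*(h + 4)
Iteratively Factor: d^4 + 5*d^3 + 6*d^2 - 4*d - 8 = (d + 2)*(d^3 + 3*d^2 - 4) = (d + 2)^2*(d^2 + d - 2) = (d + 2)^3*(d - 1)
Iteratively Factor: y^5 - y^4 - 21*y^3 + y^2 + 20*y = (y + 1)*(y^4 - 2*y^3 - 19*y^2 + 20*y) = (y + 1)*(y + 4)*(y^3 - 6*y^2 + 5*y) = (y - 1)*(y + 1)*(y + 4)*(y^2 - 5*y) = y*(y - 1)*(y + 1)*(y + 4)*(y - 5)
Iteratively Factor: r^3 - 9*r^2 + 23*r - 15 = (r - 1)*(r^2 - 8*r + 15) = (r - 5)*(r - 1)*(r - 3)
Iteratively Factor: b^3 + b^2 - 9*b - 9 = (b + 1)*(b^2 - 9) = (b - 3)*(b + 1)*(b + 3)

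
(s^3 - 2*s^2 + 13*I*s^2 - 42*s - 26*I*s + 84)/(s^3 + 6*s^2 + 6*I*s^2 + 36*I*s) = (s^2 + s*(-2 + 7*I) - 14*I)/(s*(s + 6))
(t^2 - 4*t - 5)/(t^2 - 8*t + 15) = (t + 1)/(t - 3)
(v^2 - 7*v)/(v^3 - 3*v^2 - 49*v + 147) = v/(v^2 + 4*v - 21)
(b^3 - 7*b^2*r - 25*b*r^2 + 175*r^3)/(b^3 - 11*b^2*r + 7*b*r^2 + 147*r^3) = (-b^2 + 25*r^2)/(-b^2 + 4*b*r + 21*r^2)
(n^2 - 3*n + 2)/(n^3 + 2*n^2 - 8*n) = (n - 1)/(n*(n + 4))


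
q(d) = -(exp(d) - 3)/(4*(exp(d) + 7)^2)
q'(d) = (exp(d) - 3)*exp(d)/(2*(exp(d) + 7)^3) - exp(d)/(4*(exp(d) + 7)^2)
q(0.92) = 0.00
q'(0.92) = -0.01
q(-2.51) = 0.01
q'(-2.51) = -0.00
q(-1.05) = 0.01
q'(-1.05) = -0.00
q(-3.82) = 0.02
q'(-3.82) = -0.00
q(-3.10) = 0.01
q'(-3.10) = -0.00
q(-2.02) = 0.01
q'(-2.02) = -0.00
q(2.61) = -0.01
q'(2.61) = 0.00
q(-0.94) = 0.01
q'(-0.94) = -0.00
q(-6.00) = 0.02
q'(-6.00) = 0.00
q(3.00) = -0.00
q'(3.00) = 0.00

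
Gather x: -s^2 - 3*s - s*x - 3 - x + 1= -s^2 - 3*s + x*(-s - 1) - 2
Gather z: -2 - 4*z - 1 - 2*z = -6*z - 3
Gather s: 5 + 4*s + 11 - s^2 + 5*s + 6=-s^2 + 9*s + 22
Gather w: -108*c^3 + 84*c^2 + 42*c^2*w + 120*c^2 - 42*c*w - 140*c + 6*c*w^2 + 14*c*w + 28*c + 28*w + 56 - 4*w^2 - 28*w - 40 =-108*c^3 + 204*c^2 - 112*c + w^2*(6*c - 4) + w*(42*c^2 - 28*c) + 16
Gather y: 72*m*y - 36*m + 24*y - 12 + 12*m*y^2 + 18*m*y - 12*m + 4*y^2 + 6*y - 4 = -48*m + y^2*(12*m + 4) + y*(90*m + 30) - 16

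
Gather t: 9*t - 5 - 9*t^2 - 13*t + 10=-9*t^2 - 4*t + 5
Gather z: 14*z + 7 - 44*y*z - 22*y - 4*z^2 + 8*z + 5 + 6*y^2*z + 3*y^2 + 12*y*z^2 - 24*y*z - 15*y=3*y^2 - 37*y + z^2*(12*y - 4) + z*(6*y^2 - 68*y + 22) + 12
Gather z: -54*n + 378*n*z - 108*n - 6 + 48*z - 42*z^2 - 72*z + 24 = -162*n - 42*z^2 + z*(378*n - 24) + 18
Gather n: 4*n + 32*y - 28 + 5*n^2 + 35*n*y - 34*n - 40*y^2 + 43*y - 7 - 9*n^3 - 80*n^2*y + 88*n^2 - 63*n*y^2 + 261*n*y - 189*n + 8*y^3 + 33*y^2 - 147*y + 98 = -9*n^3 + n^2*(93 - 80*y) + n*(-63*y^2 + 296*y - 219) + 8*y^3 - 7*y^2 - 72*y + 63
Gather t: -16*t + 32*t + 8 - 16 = 16*t - 8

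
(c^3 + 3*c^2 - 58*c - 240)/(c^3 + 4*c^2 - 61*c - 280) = (c + 6)/(c + 7)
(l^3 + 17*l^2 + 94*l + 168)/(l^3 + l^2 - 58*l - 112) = (l^2 + 10*l + 24)/(l^2 - 6*l - 16)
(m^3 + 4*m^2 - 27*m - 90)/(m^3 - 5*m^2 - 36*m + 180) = (m + 3)/(m - 6)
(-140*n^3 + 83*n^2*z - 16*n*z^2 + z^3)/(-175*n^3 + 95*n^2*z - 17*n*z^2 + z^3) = (-4*n + z)/(-5*n + z)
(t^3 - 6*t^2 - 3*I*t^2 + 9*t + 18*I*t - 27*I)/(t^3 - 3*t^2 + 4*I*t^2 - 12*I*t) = (t^2 - 3*t*(1 + I) + 9*I)/(t*(t + 4*I))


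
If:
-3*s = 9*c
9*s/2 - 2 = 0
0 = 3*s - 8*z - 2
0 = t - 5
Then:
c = -4/27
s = 4/9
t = 5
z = -1/12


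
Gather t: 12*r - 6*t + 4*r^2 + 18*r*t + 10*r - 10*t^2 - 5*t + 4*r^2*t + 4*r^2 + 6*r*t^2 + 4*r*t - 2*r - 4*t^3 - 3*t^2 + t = 8*r^2 + 20*r - 4*t^3 + t^2*(6*r - 13) + t*(4*r^2 + 22*r - 10)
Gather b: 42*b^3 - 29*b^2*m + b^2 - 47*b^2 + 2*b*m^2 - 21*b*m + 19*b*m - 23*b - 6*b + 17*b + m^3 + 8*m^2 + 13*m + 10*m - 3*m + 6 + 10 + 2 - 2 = 42*b^3 + b^2*(-29*m - 46) + b*(2*m^2 - 2*m - 12) + m^3 + 8*m^2 + 20*m + 16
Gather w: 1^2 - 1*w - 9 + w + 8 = 0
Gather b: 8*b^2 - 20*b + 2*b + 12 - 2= 8*b^2 - 18*b + 10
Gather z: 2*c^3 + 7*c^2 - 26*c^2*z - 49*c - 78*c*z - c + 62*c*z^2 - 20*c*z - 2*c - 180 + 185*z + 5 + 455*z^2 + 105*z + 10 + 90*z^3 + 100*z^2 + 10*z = 2*c^3 + 7*c^2 - 52*c + 90*z^3 + z^2*(62*c + 555) + z*(-26*c^2 - 98*c + 300) - 165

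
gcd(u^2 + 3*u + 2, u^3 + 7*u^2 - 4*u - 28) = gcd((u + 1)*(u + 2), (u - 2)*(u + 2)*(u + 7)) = u + 2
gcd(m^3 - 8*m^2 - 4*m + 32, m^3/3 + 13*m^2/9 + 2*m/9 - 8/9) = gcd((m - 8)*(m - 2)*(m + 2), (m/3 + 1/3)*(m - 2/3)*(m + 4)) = 1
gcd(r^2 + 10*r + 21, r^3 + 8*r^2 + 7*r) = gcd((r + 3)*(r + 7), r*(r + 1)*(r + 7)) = r + 7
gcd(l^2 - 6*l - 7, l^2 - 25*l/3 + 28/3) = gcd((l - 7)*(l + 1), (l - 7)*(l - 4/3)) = l - 7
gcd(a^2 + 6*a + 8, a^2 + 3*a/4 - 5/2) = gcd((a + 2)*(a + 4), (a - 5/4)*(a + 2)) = a + 2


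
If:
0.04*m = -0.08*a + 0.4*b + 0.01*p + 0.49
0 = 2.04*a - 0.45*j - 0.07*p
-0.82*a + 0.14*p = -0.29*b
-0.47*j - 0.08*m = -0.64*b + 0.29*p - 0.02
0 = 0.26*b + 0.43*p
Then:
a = -0.47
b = -1.88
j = -2.31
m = -5.34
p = 1.14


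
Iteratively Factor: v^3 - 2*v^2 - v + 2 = (v - 1)*(v^2 - v - 2) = (v - 1)*(v + 1)*(v - 2)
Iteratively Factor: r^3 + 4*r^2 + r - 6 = (r + 3)*(r^2 + r - 2) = (r + 2)*(r + 3)*(r - 1)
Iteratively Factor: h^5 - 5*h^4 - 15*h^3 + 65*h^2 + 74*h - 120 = (h - 5)*(h^4 - 15*h^2 - 10*h + 24) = (h - 5)*(h + 2)*(h^3 - 2*h^2 - 11*h + 12) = (h - 5)*(h + 2)*(h + 3)*(h^2 - 5*h + 4) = (h - 5)*(h - 4)*(h + 2)*(h + 3)*(h - 1)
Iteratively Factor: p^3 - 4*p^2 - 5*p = (p + 1)*(p^2 - 5*p) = (p - 5)*(p + 1)*(p)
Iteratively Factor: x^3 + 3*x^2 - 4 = (x + 2)*(x^2 + x - 2) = (x + 2)^2*(x - 1)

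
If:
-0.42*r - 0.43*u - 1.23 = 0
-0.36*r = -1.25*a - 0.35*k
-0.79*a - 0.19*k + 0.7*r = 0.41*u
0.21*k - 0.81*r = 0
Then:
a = 0.94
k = -4.55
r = -1.18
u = -1.71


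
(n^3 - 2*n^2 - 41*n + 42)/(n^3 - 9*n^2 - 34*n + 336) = (n - 1)/(n - 8)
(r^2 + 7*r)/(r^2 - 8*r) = (r + 7)/(r - 8)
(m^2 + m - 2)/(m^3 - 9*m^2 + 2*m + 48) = (m - 1)/(m^2 - 11*m + 24)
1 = 1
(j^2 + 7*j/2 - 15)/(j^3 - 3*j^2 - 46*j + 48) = (j - 5/2)/(j^2 - 9*j + 8)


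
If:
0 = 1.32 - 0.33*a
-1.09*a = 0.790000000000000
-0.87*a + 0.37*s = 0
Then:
No Solution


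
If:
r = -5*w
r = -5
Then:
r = -5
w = 1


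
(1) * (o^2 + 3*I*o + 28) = o^2 + 3*I*o + 28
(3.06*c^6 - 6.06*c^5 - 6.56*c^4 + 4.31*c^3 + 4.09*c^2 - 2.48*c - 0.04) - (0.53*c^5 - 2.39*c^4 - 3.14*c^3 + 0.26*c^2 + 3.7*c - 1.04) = 3.06*c^6 - 6.59*c^5 - 4.17*c^4 + 7.45*c^3 + 3.83*c^2 - 6.18*c + 1.0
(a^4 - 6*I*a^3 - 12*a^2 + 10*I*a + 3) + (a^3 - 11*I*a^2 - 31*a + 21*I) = a^4 + a^3 - 6*I*a^3 - 12*a^2 - 11*I*a^2 - 31*a + 10*I*a + 3 + 21*I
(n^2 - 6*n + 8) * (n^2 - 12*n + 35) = n^4 - 18*n^3 + 115*n^2 - 306*n + 280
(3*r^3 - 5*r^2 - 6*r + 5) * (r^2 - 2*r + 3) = 3*r^5 - 11*r^4 + 13*r^3 + 2*r^2 - 28*r + 15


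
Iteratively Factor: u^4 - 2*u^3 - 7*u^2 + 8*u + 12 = (u + 1)*(u^3 - 3*u^2 - 4*u + 12) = (u - 3)*(u + 1)*(u^2 - 4) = (u - 3)*(u - 2)*(u + 1)*(u + 2)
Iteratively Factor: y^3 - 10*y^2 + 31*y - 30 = (y - 2)*(y^2 - 8*y + 15) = (y - 5)*(y - 2)*(y - 3)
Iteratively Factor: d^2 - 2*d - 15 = (d - 5)*(d + 3)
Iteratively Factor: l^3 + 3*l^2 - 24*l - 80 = (l - 5)*(l^2 + 8*l + 16) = (l - 5)*(l + 4)*(l + 4)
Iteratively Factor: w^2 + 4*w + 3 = (w + 1)*(w + 3)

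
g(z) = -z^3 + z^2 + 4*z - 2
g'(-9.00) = -257.00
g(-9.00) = 772.00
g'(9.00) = -221.00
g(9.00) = -614.00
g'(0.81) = 3.65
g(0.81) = 1.36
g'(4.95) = -59.61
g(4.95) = -78.98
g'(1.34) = 1.29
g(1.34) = 2.75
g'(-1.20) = -2.72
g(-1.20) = -3.63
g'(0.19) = 4.27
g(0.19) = -1.21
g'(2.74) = -13.04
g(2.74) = -4.10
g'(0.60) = 4.12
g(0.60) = 0.54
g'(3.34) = -22.79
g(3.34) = -14.74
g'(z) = -3*z^2 + 2*z + 4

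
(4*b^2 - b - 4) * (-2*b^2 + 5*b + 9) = -8*b^4 + 22*b^3 + 39*b^2 - 29*b - 36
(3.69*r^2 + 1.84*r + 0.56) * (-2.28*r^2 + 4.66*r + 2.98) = -8.4132*r^4 + 13.0002*r^3 + 18.2938*r^2 + 8.0928*r + 1.6688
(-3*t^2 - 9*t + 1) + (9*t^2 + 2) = 6*t^2 - 9*t + 3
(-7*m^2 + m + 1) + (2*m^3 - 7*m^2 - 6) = 2*m^3 - 14*m^2 + m - 5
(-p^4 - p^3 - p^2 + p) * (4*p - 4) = -4*p^5 + 8*p^2 - 4*p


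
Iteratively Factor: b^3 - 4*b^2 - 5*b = (b - 5)*(b^2 + b) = b*(b - 5)*(b + 1)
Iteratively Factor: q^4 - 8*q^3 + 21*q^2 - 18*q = (q)*(q^3 - 8*q^2 + 21*q - 18) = q*(q - 2)*(q^2 - 6*q + 9) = q*(q - 3)*(q - 2)*(q - 3)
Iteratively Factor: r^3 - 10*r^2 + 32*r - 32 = (r - 2)*(r^2 - 8*r + 16) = (r - 4)*(r - 2)*(r - 4)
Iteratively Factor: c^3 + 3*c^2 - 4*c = (c - 1)*(c^2 + 4*c) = (c - 1)*(c + 4)*(c)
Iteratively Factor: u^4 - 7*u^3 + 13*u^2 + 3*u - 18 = (u - 3)*(u^3 - 4*u^2 + u + 6) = (u - 3)*(u + 1)*(u^2 - 5*u + 6) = (u - 3)^2*(u + 1)*(u - 2)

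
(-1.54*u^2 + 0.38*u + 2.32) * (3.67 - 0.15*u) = 0.231*u^3 - 5.7088*u^2 + 1.0466*u + 8.5144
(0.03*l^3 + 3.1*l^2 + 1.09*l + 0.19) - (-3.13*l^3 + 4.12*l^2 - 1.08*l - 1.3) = 3.16*l^3 - 1.02*l^2 + 2.17*l + 1.49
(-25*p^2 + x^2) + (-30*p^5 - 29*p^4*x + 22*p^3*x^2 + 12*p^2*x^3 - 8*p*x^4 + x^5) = -30*p^5 - 29*p^4*x + 22*p^3*x^2 + 12*p^2*x^3 - 25*p^2 - 8*p*x^4 + x^5 + x^2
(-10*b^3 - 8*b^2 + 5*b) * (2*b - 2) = -20*b^4 + 4*b^3 + 26*b^2 - 10*b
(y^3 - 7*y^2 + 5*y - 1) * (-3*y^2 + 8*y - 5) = -3*y^5 + 29*y^4 - 76*y^3 + 78*y^2 - 33*y + 5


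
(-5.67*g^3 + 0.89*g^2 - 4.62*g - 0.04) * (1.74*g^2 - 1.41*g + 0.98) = -9.8658*g^5 + 9.5433*g^4 - 14.8503*g^3 + 7.3168*g^2 - 4.4712*g - 0.0392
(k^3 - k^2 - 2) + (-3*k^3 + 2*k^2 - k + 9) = -2*k^3 + k^2 - k + 7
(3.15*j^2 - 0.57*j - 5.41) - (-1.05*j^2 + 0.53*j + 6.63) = 4.2*j^2 - 1.1*j - 12.04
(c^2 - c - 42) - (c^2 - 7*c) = 6*c - 42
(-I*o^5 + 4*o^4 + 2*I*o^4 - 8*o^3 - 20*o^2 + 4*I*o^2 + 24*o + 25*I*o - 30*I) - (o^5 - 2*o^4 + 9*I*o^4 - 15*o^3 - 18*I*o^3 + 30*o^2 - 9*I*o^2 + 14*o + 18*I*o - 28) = -o^5 - I*o^5 + 6*o^4 - 7*I*o^4 + 7*o^3 + 18*I*o^3 - 50*o^2 + 13*I*o^2 + 10*o + 7*I*o + 28 - 30*I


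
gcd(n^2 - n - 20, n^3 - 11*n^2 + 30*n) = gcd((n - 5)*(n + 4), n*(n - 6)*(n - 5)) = n - 5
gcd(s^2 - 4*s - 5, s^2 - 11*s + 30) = s - 5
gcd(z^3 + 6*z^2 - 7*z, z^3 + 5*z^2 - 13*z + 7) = z^2 + 6*z - 7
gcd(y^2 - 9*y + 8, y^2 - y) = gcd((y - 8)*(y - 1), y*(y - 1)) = y - 1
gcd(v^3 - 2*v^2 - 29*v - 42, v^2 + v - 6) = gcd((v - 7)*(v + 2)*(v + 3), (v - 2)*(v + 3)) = v + 3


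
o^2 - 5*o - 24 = (o - 8)*(o + 3)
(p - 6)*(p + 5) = p^2 - p - 30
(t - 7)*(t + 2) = t^2 - 5*t - 14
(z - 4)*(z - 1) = z^2 - 5*z + 4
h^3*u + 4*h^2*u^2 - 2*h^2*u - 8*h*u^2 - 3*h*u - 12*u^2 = (h - 3)*(h + 4*u)*(h*u + u)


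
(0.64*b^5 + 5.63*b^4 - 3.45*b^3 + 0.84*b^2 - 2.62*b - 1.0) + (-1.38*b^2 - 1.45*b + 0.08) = 0.64*b^5 + 5.63*b^4 - 3.45*b^3 - 0.54*b^2 - 4.07*b - 0.92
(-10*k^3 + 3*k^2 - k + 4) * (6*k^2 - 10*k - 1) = -60*k^5 + 118*k^4 - 26*k^3 + 31*k^2 - 39*k - 4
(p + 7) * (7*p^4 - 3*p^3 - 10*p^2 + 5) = 7*p^5 + 46*p^4 - 31*p^3 - 70*p^2 + 5*p + 35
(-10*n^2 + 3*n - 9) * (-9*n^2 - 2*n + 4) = 90*n^4 - 7*n^3 + 35*n^2 + 30*n - 36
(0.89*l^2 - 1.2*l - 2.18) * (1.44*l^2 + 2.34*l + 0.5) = 1.2816*l^4 + 0.3546*l^3 - 5.5022*l^2 - 5.7012*l - 1.09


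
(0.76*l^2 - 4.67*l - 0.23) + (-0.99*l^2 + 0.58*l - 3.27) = -0.23*l^2 - 4.09*l - 3.5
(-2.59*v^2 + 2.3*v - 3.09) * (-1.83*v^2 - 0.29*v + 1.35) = 4.7397*v^4 - 3.4579*v^3 + 1.4912*v^2 + 4.0011*v - 4.1715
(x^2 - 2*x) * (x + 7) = x^3 + 5*x^2 - 14*x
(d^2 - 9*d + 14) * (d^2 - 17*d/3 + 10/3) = d^4 - 44*d^3/3 + 205*d^2/3 - 328*d/3 + 140/3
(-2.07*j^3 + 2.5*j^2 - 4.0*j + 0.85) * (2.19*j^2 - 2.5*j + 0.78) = -4.5333*j^5 + 10.65*j^4 - 16.6246*j^3 + 13.8115*j^2 - 5.245*j + 0.663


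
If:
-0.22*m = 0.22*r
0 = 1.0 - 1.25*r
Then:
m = -0.80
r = 0.80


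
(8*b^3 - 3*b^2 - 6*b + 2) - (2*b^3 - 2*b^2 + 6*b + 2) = 6*b^3 - b^2 - 12*b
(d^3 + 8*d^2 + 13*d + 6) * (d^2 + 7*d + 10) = d^5 + 15*d^4 + 79*d^3 + 177*d^2 + 172*d + 60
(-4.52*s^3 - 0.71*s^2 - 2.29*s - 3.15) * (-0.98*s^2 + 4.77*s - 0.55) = 4.4296*s^5 - 20.8646*s^4 + 1.3435*s^3 - 7.4458*s^2 - 13.766*s + 1.7325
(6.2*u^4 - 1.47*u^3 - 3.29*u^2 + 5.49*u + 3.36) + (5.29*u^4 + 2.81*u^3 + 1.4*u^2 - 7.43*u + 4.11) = 11.49*u^4 + 1.34*u^3 - 1.89*u^2 - 1.94*u + 7.47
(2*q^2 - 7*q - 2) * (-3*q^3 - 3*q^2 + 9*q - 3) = -6*q^5 + 15*q^4 + 45*q^3 - 63*q^2 + 3*q + 6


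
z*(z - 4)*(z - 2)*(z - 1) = z^4 - 7*z^3 + 14*z^2 - 8*z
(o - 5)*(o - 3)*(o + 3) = o^3 - 5*o^2 - 9*o + 45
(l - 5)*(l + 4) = l^2 - l - 20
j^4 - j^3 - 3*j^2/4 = j^2*(j - 3/2)*(j + 1/2)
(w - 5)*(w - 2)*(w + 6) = w^3 - w^2 - 32*w + 60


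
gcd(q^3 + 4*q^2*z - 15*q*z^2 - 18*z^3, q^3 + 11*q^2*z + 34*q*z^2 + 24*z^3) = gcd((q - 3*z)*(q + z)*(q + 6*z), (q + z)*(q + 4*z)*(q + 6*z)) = q^2 + 7*q*z + 6*z^2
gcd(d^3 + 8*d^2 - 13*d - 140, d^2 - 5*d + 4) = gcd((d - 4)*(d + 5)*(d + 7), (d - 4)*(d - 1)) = d - 4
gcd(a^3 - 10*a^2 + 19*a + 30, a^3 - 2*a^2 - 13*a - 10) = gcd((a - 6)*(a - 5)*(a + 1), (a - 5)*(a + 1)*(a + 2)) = a^2 - 4*a - 5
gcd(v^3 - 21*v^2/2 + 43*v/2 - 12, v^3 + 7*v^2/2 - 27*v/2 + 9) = v^2 - 5*v/2 + 3/2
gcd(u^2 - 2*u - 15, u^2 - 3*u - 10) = u - 5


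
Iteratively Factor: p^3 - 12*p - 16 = (p + 2)*(p^2 - 2*p - 8) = (p + 2)^2*(p - 4)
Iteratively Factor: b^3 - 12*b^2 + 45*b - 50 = (b - 2)*(b^2 - 10*b + 25) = (b - 5)*(b - 2)*(b - 5)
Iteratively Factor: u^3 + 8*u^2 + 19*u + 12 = (u + 1)*(u^2 + 7*u + 12) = (u + 1)*(u + 3)*(u + 4)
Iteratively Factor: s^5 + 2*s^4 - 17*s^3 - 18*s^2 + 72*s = (s - 3)*(s^4 + 5*s^3 - 2*s^2 - 24*s) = s*(s - 3)*(s^3 + 5*s^2 - 2*s - 24) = s*(s - 3)*(s + 3)*(s^2 + 2*s - 8) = s*(s - 3)*(s - 2)*(s + 3)*(s + 4)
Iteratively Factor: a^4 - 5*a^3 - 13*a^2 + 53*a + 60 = (a + 3)*(a^3 - 8*a^2 + 11*a + 20) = (a - 5)*(a + 3)*(a^2 - 3*a - 4) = (a - 5)*(a - 4)*(a + 3)*(a + 1)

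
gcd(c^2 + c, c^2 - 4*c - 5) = c + 1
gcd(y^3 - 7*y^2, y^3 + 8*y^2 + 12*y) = y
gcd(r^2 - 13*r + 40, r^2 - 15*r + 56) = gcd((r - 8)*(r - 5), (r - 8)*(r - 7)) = r - 8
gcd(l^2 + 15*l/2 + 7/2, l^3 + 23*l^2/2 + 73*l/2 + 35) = l + 7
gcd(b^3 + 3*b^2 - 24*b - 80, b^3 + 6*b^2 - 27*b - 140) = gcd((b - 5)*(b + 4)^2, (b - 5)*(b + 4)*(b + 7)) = b^2 - b - 20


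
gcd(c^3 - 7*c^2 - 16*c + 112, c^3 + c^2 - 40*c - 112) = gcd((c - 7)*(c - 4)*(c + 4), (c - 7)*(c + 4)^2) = c^2 - 3*c - 28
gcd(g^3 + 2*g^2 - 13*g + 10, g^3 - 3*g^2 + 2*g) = g^2 - 3*g + 2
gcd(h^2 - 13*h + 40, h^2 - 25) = h - 5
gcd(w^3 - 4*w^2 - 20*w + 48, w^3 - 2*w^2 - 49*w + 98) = w - 2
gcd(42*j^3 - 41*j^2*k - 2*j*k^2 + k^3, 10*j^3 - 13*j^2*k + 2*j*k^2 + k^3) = j - k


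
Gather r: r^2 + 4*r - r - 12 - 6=r^2 + 3*r - 18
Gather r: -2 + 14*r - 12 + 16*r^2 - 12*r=16*r^2 + 2*r - 14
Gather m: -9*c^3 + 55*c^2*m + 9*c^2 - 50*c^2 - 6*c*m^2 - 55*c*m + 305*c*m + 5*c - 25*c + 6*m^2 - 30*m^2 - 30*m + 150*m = -9*c^3 - 41*c^2 - 20*c + m^2*(-6*c - 24) + m*(55*c^2 + 250*c + 120)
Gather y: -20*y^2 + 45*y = -20*y^2 + 45*y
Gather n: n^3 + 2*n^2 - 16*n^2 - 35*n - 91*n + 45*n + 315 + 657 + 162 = n^3 - 14*n^2 - 81*n + 1134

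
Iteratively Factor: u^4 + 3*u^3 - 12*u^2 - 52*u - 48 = (u + 3)*(u^3 - 12*u - 16) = (u + 2)*(u + 3)*(u^2 - 2*u - 8) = (u + 2)^2*(u + 3)*(u - 4)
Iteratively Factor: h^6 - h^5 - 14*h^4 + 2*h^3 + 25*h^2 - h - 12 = (h + 1)*(h^5 - 2*h^4 - 12*h^3 + 14*h^2 + 11*h - 12) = (h - 4)*(h + 1)*(h^4 + 2*h^3 - 4*h^2 - 2*h + 3) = (h - 4)*(h - 1)*(h + 1)*(h^3 + 3*h^2 - h - 3) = (h - 4)*(h - 1)*(h + 1)*(h + 3)*(h^2 - 1) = (h - 4)*(h - 1)^2*(h + 1)*(h + 3)*(h + 1)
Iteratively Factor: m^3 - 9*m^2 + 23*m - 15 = (m - 5)*(m^2 - 4*m + 3) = (m - 5)*(m - 1)*(m - 3)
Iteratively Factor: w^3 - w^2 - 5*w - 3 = (w + 1)*(w^2 - 2*w - 3) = (w - 3)*(w + 1)*(w + 1)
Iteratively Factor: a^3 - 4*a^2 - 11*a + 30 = (a - 2)*(a^2 - 2*a - 15) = (a - 5)*(a - 2)*(a + 3)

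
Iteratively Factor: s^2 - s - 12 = (s + 3)*(s - 4)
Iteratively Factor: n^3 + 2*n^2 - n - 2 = (n - 1)*(n^2 + 3*n + 2) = (n - 1)*(n + 1)*(n + 2)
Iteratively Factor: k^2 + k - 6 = (k + 3)*(k - 2)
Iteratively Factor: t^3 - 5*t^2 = (t)*(t^2 - 5*t) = t^2*(t - 5)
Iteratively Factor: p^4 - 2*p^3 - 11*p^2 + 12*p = (p - 4)*(p^3 + 2*p^2 - 3*p) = p*(p - 4)*(p^2 + 2*p - 3) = p*(p - 4)*(p - 1)*(p + 3)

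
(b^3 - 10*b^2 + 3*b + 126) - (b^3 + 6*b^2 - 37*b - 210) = -16*b^2 + 40*b + 336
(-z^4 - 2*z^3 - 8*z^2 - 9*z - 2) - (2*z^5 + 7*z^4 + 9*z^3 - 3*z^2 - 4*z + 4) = -2*z^5 - 8*z^4 - 11*z^3 - 5*z^2 - 5*z - 6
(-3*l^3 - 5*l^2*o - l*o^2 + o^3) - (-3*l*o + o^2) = -3*l^3 - 5*l^2*o - l*o^2 + 3*l*o + o^3 - o^2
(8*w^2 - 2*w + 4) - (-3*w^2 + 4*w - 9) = 11*w^2 - 6*w + 13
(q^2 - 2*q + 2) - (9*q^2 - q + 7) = -8*q^2 - q - 5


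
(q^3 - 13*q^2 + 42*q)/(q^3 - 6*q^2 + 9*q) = (q^2 - 13*q + 42)/(q^2 - 6*q + 9)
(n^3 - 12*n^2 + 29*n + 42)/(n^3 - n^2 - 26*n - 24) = (n - 7)/(n + 4)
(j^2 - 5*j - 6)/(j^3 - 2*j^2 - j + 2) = (j - 6)/(j^2 - 3*j + 2)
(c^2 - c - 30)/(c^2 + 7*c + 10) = (c - 6)/(c + 2)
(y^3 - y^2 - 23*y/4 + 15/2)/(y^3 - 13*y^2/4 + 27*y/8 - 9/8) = 2*(2*y^2 + y - 10)/(4*y^2 - 7*y + 3)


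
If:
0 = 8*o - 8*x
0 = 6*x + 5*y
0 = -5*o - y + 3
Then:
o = 15/19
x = 15/19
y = -18/19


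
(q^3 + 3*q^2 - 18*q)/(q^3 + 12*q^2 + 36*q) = (q - 3)/(q + 6)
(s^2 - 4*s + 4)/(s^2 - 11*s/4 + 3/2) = 4*(s - 2)/(4*s - 3)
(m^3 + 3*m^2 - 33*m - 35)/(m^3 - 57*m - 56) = (m - 5)/(m - 8)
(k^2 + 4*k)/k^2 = (k + 4)/k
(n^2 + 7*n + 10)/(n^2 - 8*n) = (n^2 + 7*n + 10)/(n*(n - 8))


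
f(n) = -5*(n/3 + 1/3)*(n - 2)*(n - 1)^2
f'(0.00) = -5.00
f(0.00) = 3.33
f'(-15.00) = 25920.00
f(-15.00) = -101546.67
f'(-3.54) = 490.52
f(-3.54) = -483.40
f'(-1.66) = 72.36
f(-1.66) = -28.49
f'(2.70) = -35.87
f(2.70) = -12.48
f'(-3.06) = 336.67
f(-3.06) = -286.36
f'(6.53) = -1243.45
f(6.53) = -1738.57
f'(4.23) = -255.29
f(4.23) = -202.80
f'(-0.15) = -4.14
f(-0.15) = 4.03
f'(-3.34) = 421.87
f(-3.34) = -392.27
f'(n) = -5*(n/3 + 1/3)*(n - 2)*(2*n - 2) - 5*(n/3 + 1/3)*(n - 1)^2 - 5*(n - 2)*(n - 1)^2/3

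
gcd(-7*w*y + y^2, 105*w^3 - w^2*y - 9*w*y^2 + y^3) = -7*w + y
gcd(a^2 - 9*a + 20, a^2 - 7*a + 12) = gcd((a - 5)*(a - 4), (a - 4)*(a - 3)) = a - 4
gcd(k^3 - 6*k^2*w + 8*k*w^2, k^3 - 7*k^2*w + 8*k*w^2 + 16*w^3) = -k + 4*w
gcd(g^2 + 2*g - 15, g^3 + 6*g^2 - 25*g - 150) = g + 5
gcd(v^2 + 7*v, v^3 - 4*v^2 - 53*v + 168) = v + 7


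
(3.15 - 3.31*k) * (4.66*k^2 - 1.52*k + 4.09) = -15.4246*k^3 + 19.7102*k^2 - 18.3259*k + 12.8835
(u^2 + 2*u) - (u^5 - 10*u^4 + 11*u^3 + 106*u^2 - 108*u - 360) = -u^5 + 10*u^4 - 11*u^3 - 105*u^2 + 110*u + 360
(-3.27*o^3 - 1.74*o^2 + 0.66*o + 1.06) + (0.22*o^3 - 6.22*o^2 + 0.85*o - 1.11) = -3.05*o^3 - 7.96*o^2 + 1.51*o - 0.05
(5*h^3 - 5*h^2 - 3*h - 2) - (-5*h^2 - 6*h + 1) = 5*h^3 + 3*h - 3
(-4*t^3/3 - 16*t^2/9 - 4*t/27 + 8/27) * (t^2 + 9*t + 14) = -4*t^5/3 - 124*t^4/9 - 940*t^3/27 - 700*t^2/27 + 16*t/27 + 112/27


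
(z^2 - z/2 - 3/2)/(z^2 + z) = (z - 3/2)/z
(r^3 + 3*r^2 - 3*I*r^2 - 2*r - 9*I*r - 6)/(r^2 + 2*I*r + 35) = (r^3 + 3*r^2*(1 - I) - r*(2 + 9*I) - 6)/(r^2 + 2*I*r + 35)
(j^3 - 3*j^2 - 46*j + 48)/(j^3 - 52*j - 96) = (j - 1)/(j + 2)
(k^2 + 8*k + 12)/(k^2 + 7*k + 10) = (k + 6)/(k + 5)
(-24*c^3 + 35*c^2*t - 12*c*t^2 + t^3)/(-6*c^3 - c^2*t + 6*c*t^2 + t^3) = (24*c^2 - 11*c*t + t^2)/(6*c^2 + 7*c*t + t^2)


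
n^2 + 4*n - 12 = (n - 2)*(n + 6)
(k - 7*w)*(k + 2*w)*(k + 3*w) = k^3 - 2*k^2*w - 29*k*w^2 - 42*w^3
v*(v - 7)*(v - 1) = v^3 - 8*v^2 + 7*v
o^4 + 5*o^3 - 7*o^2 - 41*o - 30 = (o - 3)*(o + 1)*(o + 2)*(o + 5)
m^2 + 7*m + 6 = (m + 1)*(m + 6)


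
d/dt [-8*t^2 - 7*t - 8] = -16*t - 7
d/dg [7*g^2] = 14*g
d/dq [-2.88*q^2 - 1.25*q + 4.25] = -5.76*q - 1.25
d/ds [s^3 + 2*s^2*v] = s*(3*s + 4*v)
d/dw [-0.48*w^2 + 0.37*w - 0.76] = 0.37 - 0.96*w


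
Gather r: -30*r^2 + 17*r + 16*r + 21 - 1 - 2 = -30*r^2 + 33*r + 18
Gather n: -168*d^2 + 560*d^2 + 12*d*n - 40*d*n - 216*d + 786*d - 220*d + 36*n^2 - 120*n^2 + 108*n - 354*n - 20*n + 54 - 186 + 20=392*d^2 + 350*d - 84*n^2 + n*(-28*d - 266) - 112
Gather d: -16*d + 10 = 10 - 16*d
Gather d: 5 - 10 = -5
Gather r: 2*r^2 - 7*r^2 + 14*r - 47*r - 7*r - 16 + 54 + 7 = -5*r^2 - 40*r + 45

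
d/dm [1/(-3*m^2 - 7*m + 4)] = (6*m + 7)/(3*m^2 + 7*m - 4)^2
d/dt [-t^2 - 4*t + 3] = -2*t - 4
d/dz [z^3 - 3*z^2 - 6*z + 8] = 3*z^2 - 6*z - 6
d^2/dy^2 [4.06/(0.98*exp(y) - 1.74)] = (3.899224*exp(y) + 6.923112)*exp(y)/(0.98*exp(y) - 1.74)^3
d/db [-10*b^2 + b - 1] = 1 - 20*b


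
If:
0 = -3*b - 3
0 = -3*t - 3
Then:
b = -1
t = -1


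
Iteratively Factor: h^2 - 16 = (h - 4)*(h + 4)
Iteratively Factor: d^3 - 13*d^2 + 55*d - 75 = (d - 5)*(d^2 - 8*d + 15) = (d - 5)*(d - 3)*(d - 5)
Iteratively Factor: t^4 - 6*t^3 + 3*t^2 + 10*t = (t - 2)*(t^3 - 4*t^2 - 5*t) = (t - 5)*(t - 2)*(t^2 + t) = (t - 5)*(t - 2)*(t + 1)*(t)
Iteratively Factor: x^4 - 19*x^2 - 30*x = (x + 2)*(x^3 - 2*x^2 - 15*x) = (x - 5)*(x + 2)*(x^2 + 3*x) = (x - 5)*(x + 2)*(x + 3)*(x)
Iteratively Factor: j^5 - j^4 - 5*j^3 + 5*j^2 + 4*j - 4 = (j + 1)*(j^4 - 2*j^3 - 3*j^2 + 8*j - 4) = (j - 2)*(j + 1)*(j^3 - 3*j + 2) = (j - 2)*(j + 1)*(j + 2)*(j^2 - 2*j + 1) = (j - 2)*(j - 1)*(j + 1)*(j + 2)*(j - 1)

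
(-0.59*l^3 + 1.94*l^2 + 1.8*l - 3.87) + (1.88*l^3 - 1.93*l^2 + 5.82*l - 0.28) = 1.29*l^3 + 0.01*l^2 + 7.62*l - 4.15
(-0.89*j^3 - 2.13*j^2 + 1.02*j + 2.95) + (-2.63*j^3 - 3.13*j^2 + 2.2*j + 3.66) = -3.52*j^3 - 5.26*j^2 + 3.22*j + 6.61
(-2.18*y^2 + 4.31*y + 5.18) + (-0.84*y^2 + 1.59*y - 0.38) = -3.02*y^2 + 5.9*y + 4.8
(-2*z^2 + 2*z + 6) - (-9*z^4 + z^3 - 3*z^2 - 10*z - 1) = 9*z^4 - z^3 + z^2 + 12*z + 7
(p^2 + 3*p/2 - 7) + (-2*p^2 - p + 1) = -p^2 + p/2 - 6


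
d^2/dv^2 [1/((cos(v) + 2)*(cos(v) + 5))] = (-4*sin(v)^4 + 11*sin(v)^2 + 385*cos(v)/4 - 21*cos(3*v)/4 + 71)/((cos(v) + 2)^3*(cos(v) + 5)^3)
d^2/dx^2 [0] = 0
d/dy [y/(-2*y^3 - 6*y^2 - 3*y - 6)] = 2*(2*y^3 + 3*y^2 - 3)/(4*y^6 + 24*y^5 + 48*y^4 + 60*y^3 + 81*y^2 + 36*y + 36)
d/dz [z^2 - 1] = 2*z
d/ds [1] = 0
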